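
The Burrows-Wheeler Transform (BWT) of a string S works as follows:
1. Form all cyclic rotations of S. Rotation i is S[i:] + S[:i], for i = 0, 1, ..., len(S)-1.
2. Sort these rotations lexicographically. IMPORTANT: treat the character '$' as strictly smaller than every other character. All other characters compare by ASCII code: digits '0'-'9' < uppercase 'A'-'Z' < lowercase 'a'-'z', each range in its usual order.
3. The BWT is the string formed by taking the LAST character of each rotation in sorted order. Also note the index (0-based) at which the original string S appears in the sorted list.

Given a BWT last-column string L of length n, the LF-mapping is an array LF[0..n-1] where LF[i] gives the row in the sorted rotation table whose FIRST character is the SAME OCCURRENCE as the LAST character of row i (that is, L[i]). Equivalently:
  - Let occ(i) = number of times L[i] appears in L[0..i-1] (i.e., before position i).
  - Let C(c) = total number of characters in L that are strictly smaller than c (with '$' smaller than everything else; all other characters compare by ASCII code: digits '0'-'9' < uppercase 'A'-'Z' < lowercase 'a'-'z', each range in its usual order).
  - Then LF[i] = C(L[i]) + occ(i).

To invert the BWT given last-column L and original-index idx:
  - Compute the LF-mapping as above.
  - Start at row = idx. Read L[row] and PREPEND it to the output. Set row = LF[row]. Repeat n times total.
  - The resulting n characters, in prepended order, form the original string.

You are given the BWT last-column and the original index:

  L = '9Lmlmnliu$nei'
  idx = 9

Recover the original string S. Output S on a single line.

Answer: millenniumL9$

Derivation:
LF mapping: 1 2 8 6 9 10 7 4 12 0 11 3 5
Walk LF starting at row 9, prepending L[row]:
  step 1: row=9, L[9]='$', prepend. Next row=LF[9]=0
  step 2: row=0, L[0]='9', prepend. Next row=LF[0]=1
  step 3: row=1, L[1]='L', prepend. Next row=LF[1]=2
  step 4: row=2, L[2]='m', prepend. Next row=LF[2]=8
  step 5: row=8, L[8]='u', prepend. Next row=LF[8]=12
  step 6: row=12, L[12]='i', prepend. Next row=LF[12]=5
  step 7: row=5, L[5]='n', prepend. Next row=LF[5]=10
  step 8: row=10, L[10]='n', prepend. Next row=LF[10]=11
  step 9: row=11, L[11]='e', prepend. Next row=LF[11]=3
  step 10: row=3, L[3]='l', prepend. Next row=LF[3]=6
  step 11: row=6, L[6]='l', prepend. Next row=LF[6]=7
  step 12: row=7, L[7]='i', prepend. Next row=LF[7]=4
  step 13: row=4, L[4]='m', prepend. Next row=LF[4]=9
Reversed output: millenniumL9$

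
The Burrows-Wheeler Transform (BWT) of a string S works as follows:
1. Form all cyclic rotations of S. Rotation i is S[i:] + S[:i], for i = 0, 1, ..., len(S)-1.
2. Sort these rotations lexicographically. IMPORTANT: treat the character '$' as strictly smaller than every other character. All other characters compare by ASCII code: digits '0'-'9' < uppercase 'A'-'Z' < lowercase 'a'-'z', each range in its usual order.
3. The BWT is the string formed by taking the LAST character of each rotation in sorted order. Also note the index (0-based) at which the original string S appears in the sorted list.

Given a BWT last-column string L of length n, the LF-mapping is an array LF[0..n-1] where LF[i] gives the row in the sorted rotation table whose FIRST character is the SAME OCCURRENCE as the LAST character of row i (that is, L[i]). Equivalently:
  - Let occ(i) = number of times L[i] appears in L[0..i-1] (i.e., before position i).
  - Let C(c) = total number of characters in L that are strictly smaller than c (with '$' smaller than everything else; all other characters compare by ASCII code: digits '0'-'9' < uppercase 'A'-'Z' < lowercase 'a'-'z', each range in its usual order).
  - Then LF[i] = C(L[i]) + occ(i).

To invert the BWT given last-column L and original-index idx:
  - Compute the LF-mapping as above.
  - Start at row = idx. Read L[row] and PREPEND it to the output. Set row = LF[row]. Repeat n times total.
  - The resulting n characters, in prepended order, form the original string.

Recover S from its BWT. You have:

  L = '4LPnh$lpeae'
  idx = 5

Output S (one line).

Answer: elephanPL4$

Derivation:
LF mapping: 1 2 3 9 7 0 8 10 5 4 6
Walk LF starting at row 5, prepending L[row]:
  step 1: row=5, L[5]='$', prepend. Next row=LF[5]=0
  step 2: row=0, L[0]='4', prepend. Next row=LF[0]=1
  step 3: row=1, L[1]='L', prepend. Next row=LF[1]=2
  step 4: row=2, L[2]='P', prepend. Next row=LF[2]=3
  step 5: row=3, L[3]='n', prepend. Next row=LF[3]=9
  step 6: row=9, L[9]='a', prepend. Next row=LF[9]=4
  step 7: row=4, L[4]='h', prepend. Next row=LF[4]=7
  step 8: row=7, L[7]='p', prepend. Next row=LF[7]=10
  step 9: row=10, L[10]='e', prepend. Next row=LF[10]=6
  step 10: row=6, L[6]='l', prepend. Next row=LF[6]=8
  step 11: row=8, L[8]='e', prepend. Next row=LF[8]=5
Reversed output: elephanPL4$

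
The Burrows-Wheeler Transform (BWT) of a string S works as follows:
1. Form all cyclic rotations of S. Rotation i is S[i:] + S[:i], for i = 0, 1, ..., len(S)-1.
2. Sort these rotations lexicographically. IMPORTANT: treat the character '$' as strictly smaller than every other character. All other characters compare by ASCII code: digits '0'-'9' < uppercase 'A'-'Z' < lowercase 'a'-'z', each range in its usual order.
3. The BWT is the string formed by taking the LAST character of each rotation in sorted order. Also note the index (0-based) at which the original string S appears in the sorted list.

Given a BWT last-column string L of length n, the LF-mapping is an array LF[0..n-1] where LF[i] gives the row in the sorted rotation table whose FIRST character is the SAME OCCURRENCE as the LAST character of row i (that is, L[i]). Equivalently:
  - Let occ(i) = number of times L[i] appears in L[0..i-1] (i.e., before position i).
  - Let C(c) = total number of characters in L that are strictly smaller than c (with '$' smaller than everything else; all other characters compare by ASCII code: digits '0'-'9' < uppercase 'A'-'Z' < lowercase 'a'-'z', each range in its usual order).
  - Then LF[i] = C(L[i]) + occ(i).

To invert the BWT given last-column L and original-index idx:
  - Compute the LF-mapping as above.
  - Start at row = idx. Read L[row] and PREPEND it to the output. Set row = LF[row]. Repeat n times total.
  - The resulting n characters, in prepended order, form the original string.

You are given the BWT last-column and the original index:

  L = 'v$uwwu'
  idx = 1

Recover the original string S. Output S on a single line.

LF mapping: 3 0 1 4 5 2
Walk LF starting at row 1, prepending L[row]:
  step 1: row=1, L[1]='$', prepend. Next row=LF[1]=0
  step 2: row=0, L[0]='v', prepend. Next row=LF[0]=3
  step 3: row=3, L[3]='w', prepend. Next row=LF[3]=4
  step 4: row=4, L[4]='w', prepend. Next row=LF[4]=5
  step 5: row=5, L[5]='u', prepend. Next row=LF[5]=2
  step 6: row=2, L[2]='u', prepend. Next row=LF[2]=1
Reversed output: uuwwv$

Answer: uuwwv$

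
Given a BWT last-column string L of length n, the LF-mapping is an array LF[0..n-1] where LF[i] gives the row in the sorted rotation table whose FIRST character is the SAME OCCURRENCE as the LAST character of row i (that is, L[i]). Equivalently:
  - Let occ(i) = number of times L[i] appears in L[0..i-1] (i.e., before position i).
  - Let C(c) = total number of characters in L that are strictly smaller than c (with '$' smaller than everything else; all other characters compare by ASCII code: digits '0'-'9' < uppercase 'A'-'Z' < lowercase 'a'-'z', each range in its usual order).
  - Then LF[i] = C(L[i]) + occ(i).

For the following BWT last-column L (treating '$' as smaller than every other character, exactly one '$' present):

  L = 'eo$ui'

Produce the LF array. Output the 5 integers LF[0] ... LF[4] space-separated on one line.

Char counts: '$':1, 'e':1, 'i':1, 'o':1, 'u':1
C (first-col start): C('$')=0, C('e')=1, C('i')=2, C('o')=3, C('u')=4
L[0]='e': occ=0, LF[0]=C('e')+0=1+0=1
L[1]='o': occ=0, LF[1]=C('o')+0=3+0=3
L[2]='$': occ=0, LF[2]=C('$')+0=0+0=0
L[3]='u': occ=0, LF[3]=C('u')+0=4+0=4
L[4]='i': occ=0, LF[4]=C('i')+0=2+0=2

Answer: 1 3 0 4 2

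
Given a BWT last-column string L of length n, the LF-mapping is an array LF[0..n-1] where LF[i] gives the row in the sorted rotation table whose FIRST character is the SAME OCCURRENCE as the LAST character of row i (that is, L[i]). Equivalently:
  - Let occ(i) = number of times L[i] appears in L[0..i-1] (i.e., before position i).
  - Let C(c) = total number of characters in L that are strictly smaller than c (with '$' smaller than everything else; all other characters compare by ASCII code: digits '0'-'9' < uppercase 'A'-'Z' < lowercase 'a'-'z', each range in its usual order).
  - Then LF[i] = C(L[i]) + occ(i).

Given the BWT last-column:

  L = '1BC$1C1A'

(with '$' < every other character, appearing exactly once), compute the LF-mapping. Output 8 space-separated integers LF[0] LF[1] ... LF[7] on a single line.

Char counts: '$':1, '1':3, 'A':1, 'B':1, 'C':2
C (first-col start): C('$')=0, C('1')=1, C('A')=4, C('B')=5, C('C')=6
L[0]='1': occ=0, LF[0]=C('1')+0=1+0=1
L[1]='B': occ=0, LF[1]=C('B')+0=5+0=5
L[2]='C': occ=0, LF[2]=C('C')+0=6+0=6
L[3]='$': occ=0, LF[3]=C('$')+0=0+0=0
L[4]='1': occ=1, LF[4]=C('1')+1=1+1=2
L[5]='C': occ=1, LF[5]=C('C')+1=6+1=7
L[6]='1': occ=2, LF[6]=C('1')+2=1+2=3
L[7]='A': occ=0, LF[7]=C('A')+0=4+0=4

Answer: 1 5 6 0 2 7 3 4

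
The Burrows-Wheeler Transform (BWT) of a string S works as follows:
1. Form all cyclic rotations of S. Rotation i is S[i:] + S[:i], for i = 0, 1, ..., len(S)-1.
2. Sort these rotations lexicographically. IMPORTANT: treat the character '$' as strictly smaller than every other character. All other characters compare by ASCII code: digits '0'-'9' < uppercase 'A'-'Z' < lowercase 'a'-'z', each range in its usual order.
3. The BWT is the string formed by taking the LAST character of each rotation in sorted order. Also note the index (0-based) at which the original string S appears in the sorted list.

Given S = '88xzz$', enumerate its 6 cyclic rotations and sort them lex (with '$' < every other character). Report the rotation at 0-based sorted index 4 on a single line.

All 6 rotations (rotation i = S[i:]+S[:i]):
  rot[0] = 88xzz$
  rot[1] = 8xzz$8
  rot[2] = xzz$88
  rot[3] = zz$88x
  rot[4] = z$88xz
  rot[5] = $88xzz
Sorted (with $ < everything):
  sorted[0] = $88xzz
  sorted[1] = 88xzz$
  sorted[2] = 8xzz$8
  sorted[3] = xzz$88
  sorted[4] = z$88xz
  sorted[5] = zz$88x
sorted[4] = z$88xz

Answer: z$88xz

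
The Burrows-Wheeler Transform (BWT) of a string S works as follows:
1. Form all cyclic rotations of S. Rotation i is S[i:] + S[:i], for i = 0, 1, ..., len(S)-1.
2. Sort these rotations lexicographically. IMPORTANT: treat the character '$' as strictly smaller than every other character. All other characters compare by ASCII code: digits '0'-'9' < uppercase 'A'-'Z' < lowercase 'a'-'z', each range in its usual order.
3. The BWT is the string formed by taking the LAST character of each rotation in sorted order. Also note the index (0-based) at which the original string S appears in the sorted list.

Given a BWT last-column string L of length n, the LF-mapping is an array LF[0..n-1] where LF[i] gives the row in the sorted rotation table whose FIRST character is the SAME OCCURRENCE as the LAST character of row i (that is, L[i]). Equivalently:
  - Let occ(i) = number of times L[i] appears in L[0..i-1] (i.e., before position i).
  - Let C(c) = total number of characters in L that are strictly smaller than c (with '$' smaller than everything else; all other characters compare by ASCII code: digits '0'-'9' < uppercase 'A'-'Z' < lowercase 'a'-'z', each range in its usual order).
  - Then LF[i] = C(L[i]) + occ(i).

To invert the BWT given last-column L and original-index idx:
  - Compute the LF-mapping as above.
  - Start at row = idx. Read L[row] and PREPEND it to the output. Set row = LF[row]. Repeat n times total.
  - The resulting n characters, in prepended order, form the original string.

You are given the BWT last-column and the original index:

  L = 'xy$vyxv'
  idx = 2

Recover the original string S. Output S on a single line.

LF mapping: 3 5 0 1 6 4 2
Walk LF starting at row 2, prepending L[row]:
  step 1: row=2, L[2]='$', prepend. Next row=LF[2]=0
  step 2: row=0, L[0]='x', prepend. Next row=LF[0]=3
  step 3: row=3, L[3]='v', prepend. Next row=LF[3]=1
  step 4: row=1, L[1]='y', prepend. Next row=LF[1]=5
  step 5: row=5, L[5]='x', prepend. Next row=LF[5]=4
  step 6: row=4, L[4]='y', prepend. Next row=LF[4]=6
  step 7: row=6, L[6]='v', prepend. Next row=LF[6]=2
Reversed output: vyxyvx$

Answer: vyxyvx$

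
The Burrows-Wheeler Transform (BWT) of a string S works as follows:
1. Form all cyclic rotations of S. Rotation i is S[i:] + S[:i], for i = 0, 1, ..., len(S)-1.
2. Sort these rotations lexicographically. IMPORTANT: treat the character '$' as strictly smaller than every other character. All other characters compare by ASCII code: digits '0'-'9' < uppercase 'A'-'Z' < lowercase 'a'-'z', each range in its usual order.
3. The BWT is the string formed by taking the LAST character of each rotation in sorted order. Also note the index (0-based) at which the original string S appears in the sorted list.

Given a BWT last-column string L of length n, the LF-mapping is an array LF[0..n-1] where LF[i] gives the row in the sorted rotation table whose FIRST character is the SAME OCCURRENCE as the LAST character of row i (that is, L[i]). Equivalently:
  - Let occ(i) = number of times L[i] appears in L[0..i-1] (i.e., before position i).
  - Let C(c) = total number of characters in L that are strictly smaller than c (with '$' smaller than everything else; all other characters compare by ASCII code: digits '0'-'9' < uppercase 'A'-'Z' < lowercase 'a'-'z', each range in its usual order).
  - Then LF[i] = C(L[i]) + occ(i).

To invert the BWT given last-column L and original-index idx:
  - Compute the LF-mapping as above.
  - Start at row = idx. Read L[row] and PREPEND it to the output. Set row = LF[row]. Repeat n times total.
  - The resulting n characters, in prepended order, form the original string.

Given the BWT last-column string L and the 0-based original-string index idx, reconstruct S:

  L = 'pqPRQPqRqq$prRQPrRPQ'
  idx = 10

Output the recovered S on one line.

Answer: RpRqRQrqRPqQqPPQPrp$

Derivation:
LF mapping: 12 14 1 8 5 2 15 9 16 17 0 13 18 10 6 3 19 11 4 7
Walk LF starting at row 10, prepending L[row]:
  step 1: row=10, L[10]='$', prepend. Next row=LF[10]=0
  step 2: row=0, L[0]='p', prepend. Next row=LF[0]=12
  step 3: row=12, L[12]='r', prepend. Next row=LF[12]=18
  step 4: row=18, L[18]='P', prepend. Next row=LF[18]=4
  step 5: row=4, L[4]='Q', prepend. Next row=LF[4]=5
  step 6: row=5, L[5]='P', prepend. Next row=LF[5]=2
  step 7: row=2, L[2]='P', prepend. Next row=LF[2]=1
  step 8: row=1, L[1]='q', prepend. Next row=LF[1]=14
  step 9: row=14, L[14]='Q', prepend. Next row=LF[14]=6
  step 10: row=6, L[6]='q', prepend. Next row=LF[6]=15
  step 11: row=15, L[15]='P', prepend. Next row=LF[15]=3
  step 12: row=3, L[3]='R', prepend. Next row=LF[3]=8
  step 13: row=8, L[8]='q', prepend. Next row=LF[8]=16
  step 14: row=16, L[16]='r', prepend. Next row=LF[16]=19
  step 15: row=19, L[19]='Q', prepend. Next row=LF[19]=7
  step 16: row=7, L[7]='R', prepend. Next row=LF[7]=9
  step 17: row=9, L[9]='q', prepend. Next row=LF[9]=17
  step 18: row=17, L[17]='R', prepend. Next row=LF[17]=11
  step 19: row=11, L[11]='p', prepend. Next row=LF[11]=13
  step 20: row=13, L[13]='R', prepend. Next row=LF[13]=10
Reversed output: RpRqRQrqRPqQqPPQPrp$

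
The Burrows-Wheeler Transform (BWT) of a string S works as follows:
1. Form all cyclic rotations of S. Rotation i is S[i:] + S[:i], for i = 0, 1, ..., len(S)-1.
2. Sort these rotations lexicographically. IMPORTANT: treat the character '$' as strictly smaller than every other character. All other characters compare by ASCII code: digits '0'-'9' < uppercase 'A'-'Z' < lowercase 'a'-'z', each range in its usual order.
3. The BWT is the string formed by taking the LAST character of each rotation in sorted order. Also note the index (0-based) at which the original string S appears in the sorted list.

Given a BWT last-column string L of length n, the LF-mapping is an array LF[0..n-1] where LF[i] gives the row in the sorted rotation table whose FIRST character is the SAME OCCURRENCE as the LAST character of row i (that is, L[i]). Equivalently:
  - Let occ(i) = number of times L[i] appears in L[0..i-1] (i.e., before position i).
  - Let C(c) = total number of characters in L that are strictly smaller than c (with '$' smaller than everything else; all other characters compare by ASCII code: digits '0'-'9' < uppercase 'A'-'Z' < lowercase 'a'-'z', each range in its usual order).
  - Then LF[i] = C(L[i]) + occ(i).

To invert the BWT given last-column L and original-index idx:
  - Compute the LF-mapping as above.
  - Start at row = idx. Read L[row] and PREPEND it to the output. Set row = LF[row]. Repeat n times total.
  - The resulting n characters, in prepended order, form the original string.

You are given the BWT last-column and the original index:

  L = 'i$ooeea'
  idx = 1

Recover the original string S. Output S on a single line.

LF mapping: 4 0 5 6 2 3 1
Walk LF starting at row 1, prepending L[row]:
  step 1: row=1, L[1]='$', prepend. Next row=LF[1]=0
  step 2: row=0, L[0]='i', prepend. Next row=LF[0]=4
  step 3: row=4, L[4]='e', prepend. Next row=LF[4]=2
  step 4: row=2, L[2]='o', prepend. Next row=LF[2]=5
  step 5: row=5, L[5]='e', prepend. Next row=LF[5]=3
  step 6: row=3, L[3]='o', prepend. Next row=LF[3]=6
  step 7: row=6, L[6]='a', prepend. Next row=LF[6]=1
Reversed output: aoeoei$

Answer: aoeoei$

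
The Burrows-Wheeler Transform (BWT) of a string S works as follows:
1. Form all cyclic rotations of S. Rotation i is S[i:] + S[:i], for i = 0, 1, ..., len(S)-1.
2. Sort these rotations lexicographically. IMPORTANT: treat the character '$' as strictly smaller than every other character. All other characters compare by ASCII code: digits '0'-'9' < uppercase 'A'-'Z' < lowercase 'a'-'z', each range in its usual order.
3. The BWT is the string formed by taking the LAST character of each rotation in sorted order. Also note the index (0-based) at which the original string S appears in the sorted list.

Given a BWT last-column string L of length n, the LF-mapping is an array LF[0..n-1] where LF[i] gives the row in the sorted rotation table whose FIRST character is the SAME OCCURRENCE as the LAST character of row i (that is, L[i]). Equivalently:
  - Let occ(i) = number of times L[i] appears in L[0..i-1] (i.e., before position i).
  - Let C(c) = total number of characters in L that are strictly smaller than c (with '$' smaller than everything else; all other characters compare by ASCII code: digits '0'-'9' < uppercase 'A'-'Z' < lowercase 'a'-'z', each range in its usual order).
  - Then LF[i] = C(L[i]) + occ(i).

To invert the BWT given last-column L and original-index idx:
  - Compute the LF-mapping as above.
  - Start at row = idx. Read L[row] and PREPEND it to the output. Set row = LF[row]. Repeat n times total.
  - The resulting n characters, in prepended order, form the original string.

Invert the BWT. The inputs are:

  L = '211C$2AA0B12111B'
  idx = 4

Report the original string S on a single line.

LF mapping: 8 2 3 15 0 9 11 12 1 13 4 10 5 6 7 14
Walk LF starting at row 4, prepending L[row]:
  step 1: row=4, L[4]='$', prepend. Next row=LF[4]=0
  step 2: row=0, L[0]='2', prepend. Next row=LF[0]=8
  step 3: row=8, L[8]='0', prepend. Next row=LF[8]=1
  step 4: row=1, L[1]='1', prepend. Next row=LF[1]=2
  step 5: row=2, L[2]='1', prepend. Next row=LF[2]=3
  step 6: row=3, L[3]='C', prepend. Next row=LF[3]=15
  step 7: row=15, L[15]='B', prepend. Next row=LF[15]=14
  step 8: row=14, L[14]='1', prepend. Next row=LF[14]=7
  step 9: row=7, L[7]='A', prepend. Next row=LF[7]=12
  step 10: row=12, L[12]='1', prepend. Next row=LF[12]=5
  step 11: row=5, L[5]='2', prepend. Next row=LF[5]=9
  step 12: row=9, L[9]='B', prepend. Next row=LF[9]=13
  step 13: row=13, L[13]='1', prepend. Next row=LF[13]=6
  step 14: row=6, L[6]='A', prepend. Next row=LF[6]=11
  step 15: row=11, L[11]='2', prepend. Next row=LF[11]=10
  step 16: row=10, L[10]='1', prepend. Next row=LF[10]=4
Reversed output: 12A1B21A1BC1102$

Answer: 12A1B21A1BC1102$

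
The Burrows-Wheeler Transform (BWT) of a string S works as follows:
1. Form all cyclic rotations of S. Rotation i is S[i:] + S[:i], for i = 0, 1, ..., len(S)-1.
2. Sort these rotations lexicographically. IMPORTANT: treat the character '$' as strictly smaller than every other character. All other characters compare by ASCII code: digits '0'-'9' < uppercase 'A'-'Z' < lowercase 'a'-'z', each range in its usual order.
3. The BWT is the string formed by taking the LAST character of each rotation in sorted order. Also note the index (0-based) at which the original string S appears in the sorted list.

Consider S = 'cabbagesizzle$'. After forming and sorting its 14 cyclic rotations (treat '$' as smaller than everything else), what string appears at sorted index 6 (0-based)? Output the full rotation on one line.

Answer: e$cabbagesizzl

Derivation:
All 14 rotations (rotation i = S[i:]+S[:i]):
  rot[0] = cabbagesizzle$
  rot[1] = abbagesizzle$c
  rot[2] = bbagesizzle$ca
  rot[3] = bagesizzle$cab
  rot[4] = agesizzle$cabb
  rot[5] = gesizzle$cabba
  rot[6] = esizzle$cabbag
  rot[7] = sizzle$cabbage
  rot[8] = izzle$cabbages
  rot[9] = zzle$cabbagesi
  rot[10] = zle$cabbagesiz
  rot[11] = le$cabbagesizz
  rot[12] = e$cabbagesizzl
  rot[13] = $cabbagesizzle
Sorted (with $ < everything):
  sorted[0] = $cabbagesizzle
  sorted[1] = abbagesizzle$c
  sorted[2] = agesizzle$cabb
  sorted[3] = bagesizzle$cab
  sorted[4] = bbagesizzle$ca
  sorted[5] = cabbagesizzle$
  sorted[6] = e$cabbagesizzl
  sorted[7] = esizzle$cabbag
  sorted[8] = gesizzle$cabba
  sorted[9] = izzle$cabbages
  sorted[10] = le$cabbagesizz
  sorted[11] = sizzle$cabbage
  sorted[12] = zle$cabbagesiz
  sorted[13] = zzle$cabbagesi
sorted[6] = e$cabbagesizzl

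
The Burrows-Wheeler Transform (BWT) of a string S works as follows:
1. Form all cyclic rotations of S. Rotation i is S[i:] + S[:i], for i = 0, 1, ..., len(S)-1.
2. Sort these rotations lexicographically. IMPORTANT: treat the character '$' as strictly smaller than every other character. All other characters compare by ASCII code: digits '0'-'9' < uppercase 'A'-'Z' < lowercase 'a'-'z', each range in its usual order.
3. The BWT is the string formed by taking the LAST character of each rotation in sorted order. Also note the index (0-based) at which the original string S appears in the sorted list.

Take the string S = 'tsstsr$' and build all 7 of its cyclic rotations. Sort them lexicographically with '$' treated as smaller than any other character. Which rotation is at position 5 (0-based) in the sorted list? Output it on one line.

Answer: tsr$tss

Derivation:
All 7 rotations (rotation i = S[i:]+S[:i]):
  rot[0] = tsstsr$
  rot[1] = sstsr$t
  rot[2] = stsr$ts
  rot[3] = tsr$tss
  rot[4] = sr$tsst
  rot[5] = r$tssts
  rot[6] = $tsstsr
Sorted (with $ < everything):
  sorted[0] = $tsstsr
  sorted[1] = r$tssts
  sorted[2] = sr$tsst
  sorted[3] = sstsr$t
  sorted[4] = stsr$ts
  sorted[5] = tsr$tss
  sorted[6] = tsstsr$
sorted[5] = tsr$tss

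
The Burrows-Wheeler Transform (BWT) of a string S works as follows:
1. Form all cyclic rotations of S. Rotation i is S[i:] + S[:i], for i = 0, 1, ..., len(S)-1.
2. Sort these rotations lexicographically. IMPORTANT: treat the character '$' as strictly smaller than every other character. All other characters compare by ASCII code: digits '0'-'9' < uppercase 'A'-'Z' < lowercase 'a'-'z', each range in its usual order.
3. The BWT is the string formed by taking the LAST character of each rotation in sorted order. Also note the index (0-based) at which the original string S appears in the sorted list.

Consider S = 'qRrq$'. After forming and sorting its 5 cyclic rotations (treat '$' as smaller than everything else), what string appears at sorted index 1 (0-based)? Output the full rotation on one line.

All 5 rotations (rotation i = S[i:]+S[:i]):
  rot[0] = qRrq$
  rot[1] = Rrq$q
  rot[2] = rq$qR
  rot[3] = q$qRr
  rot[4] = $qRrq
Sorted (with $ < everything):
  sorted[0] = $qRrq
  sorted[1] = Rrq$q
  sorted[2] = q$qRr
  sorted[3] = qRrq$
  sorted[4] = rq$qR
sorted[1] = Rrq$q

Answer: Rrq$q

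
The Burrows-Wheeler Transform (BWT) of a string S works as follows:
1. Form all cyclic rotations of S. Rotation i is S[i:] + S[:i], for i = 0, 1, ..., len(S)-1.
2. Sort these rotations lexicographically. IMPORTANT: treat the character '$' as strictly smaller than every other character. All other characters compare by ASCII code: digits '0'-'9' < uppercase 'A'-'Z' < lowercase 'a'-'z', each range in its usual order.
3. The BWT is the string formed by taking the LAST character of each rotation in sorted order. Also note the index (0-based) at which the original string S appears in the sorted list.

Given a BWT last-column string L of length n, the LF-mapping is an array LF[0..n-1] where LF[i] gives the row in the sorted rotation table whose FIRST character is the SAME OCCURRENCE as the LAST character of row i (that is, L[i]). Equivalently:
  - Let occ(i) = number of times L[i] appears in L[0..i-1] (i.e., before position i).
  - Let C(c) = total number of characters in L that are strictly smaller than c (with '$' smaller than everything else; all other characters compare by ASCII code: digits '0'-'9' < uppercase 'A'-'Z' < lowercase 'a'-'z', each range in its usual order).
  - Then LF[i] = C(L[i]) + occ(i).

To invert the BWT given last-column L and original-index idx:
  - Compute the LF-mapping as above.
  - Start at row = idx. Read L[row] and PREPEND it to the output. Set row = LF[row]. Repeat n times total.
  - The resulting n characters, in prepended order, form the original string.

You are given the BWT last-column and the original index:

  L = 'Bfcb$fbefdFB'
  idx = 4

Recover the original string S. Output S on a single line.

Answer: bFfbcBfedfB$

Derivation:
LF mapping: 1 9 6 4 0 10 5 8 11 7 3 2
Walk LF starting at row 4, prepending L[row]:
  step 1: row=4, L[4]='$', prepend. Next row=LF[4]=0
  step 2: row=0, L[0]='B', prepend. Next row=LF[0]=1
  step 3: row=1, L[1]='f', prepend. Next row=LF[1]=9
  step 4: row=9, L[9]='d', prepend. Next row=LF[9]=7
  step 5: row=7, L[7]='e', prepend. Next row=LF[7]=8
  step 6: row=8, L[8]='f', prepend. Next row=LF[8]=11
  step 7: row=11, L[11]='B', prepend. Next row=LF[11]=2
  step 8: row=2, L[2]='c', prepend. Next row=LF[2]=6
  step 9: row=6, L[6]='b', prepend. Next row=LF[6]=5
  step 10: row=5, L[5]='f', prepend. Next row=LF[5]=10
  step 11: row=10, L[10]='F', prepend. Next row=LF[10]=3
  step 12: row=3, L[3]='b', prepend. Next row=LF[3]=4
Reversed output: bFfbcBfedfB$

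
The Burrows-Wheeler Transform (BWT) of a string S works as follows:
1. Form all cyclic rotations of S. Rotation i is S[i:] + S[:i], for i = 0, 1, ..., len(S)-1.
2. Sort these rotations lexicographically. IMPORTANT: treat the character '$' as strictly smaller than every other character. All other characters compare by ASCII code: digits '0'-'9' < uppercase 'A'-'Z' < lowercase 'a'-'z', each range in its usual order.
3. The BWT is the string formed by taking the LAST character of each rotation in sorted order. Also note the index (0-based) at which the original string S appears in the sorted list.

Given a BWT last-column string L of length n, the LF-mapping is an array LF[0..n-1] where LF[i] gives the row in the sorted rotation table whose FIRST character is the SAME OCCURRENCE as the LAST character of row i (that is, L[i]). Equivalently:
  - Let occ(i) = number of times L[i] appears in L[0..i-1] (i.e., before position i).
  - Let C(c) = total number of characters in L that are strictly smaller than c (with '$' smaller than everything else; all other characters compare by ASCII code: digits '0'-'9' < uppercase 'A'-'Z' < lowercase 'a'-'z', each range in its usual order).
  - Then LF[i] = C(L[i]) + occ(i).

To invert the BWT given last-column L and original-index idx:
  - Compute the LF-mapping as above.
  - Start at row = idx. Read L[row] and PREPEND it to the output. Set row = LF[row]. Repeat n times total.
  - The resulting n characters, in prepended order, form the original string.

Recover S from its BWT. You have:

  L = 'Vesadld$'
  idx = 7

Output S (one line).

LF mapping: 1 5 7 2 3 6 4 0
Walk LF starting at row 7, prepending L[row]:
  step 1: row=7, L[7]='$', prepend. Next row=LF[7]=0
  step 2: row=0, L[0]='V', prepend. Next row=LF[0]=1
  step 3: row=1, L[1]='e', prepend. Next row=LF[1]=5
  step 4: row=5, L[5]='l', prepend. Next row=LF[5]=6
  step 5: row=6, L[6]='d', prepend. Next row=LF[6]=4
  step 6: row=4, L[4]='d', prepend. Next row=LF[4]=3
  step 7: row=3, L[3]='a', prepend. Next row=LF[3]=2
  step 8: row=2, L[2]='s', prepend. Next row=LF[2]=7
Reversed output: saddleV$

Answer: saddleV$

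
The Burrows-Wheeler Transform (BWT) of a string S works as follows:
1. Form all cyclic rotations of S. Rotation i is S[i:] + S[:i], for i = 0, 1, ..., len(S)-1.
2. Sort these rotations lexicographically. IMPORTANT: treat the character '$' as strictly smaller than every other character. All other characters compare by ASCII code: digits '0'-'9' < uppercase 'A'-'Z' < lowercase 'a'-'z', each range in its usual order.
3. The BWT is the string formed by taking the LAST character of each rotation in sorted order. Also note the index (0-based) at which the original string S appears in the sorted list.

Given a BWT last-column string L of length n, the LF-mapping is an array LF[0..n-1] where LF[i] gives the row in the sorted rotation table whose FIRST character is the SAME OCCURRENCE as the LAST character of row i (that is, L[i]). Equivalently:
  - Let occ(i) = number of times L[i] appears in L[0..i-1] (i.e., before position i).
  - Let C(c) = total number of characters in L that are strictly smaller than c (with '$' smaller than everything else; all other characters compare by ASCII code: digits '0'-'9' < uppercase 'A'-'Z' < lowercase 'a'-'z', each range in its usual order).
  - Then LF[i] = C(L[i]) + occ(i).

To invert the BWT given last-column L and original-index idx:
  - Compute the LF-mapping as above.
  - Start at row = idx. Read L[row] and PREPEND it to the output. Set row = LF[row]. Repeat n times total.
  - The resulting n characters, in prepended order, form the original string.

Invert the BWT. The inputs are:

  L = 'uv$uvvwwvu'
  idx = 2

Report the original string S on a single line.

Answer: uuwvwvvvu$

Derivation:
LF mapping: 1 4 0 2 5 6 8 9 7 3
Walk LF starting at row 2, prepending L[row]:
  step 1: row=2, L[2]='$', prepend. Next row=LF[2]=0
  step 2: row=0, L[0]='u', prepend. Next row=LF[0]=1
  step 3: row=1, L[1]='v', prepend. Next row=LF[1]=4
  step 4: row=4, L[4]='v', prepend. Next row=LF[4]=5
  step 5: row=5, L[5]='v', prepend. Next row=LF[5]=6
  step 6: row=6, L[6]='w', prepend. Next row=LF[6]=8
  step 7: row=8, L[8]='v', prepend. Next row=LF[8]=7
  step 8: row=7, L[7]='w', prepend. Next row=LF[7]=9
  step 9: row=9, L[9]='u', prepend. Next row=LF[9]=3
  step 10: row=3, L[3]='u', prepend. Next row=LF[3]=2
Reversed output: uuwvwvvvu$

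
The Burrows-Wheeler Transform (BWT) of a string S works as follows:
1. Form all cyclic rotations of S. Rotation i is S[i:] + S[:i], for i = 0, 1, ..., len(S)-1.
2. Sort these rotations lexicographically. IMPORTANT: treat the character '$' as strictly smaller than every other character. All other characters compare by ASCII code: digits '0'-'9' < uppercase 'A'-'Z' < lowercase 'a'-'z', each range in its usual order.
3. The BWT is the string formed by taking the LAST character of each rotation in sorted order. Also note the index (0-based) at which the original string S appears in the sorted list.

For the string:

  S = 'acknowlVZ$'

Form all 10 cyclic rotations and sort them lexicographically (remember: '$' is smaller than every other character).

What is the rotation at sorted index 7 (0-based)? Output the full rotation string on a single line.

All 10 rotations (rotation i = S[i:]+S[:i]):
  rot[0] = acknowlVZ$
  rot[1] = cknowlVZ$a
  rot[2] = knowlVZ$ac
  rot[3] = nowlVZ$ack
  rot[4] = owlVZ$ackn
  rot[5] = wlVZ$ackno
  rot[6] = lVZ$acknow
  rot[7] = VZ$acknowl
  rot[8] = Z$acknowlV
  rot[9] = $acknowlVZ
Sorted (with $ < everything):
  sorted[0] = $acknowlVZ
  sorted[1] = VZ$acknowl
  sorted[2] = Z$acknowlV
  sorted[3] = acknowlVZ$
  sorted[4] = cknowlVZ$a
  sorted[5] = knowlVZ$ac
  sorted[6] = lVZ$acknow
  sorted[7] = nowlVZ$ack
  sorted[8] = owlVZ$ackn
  sorted[9] = wlVZ$ackno
sorted[7] = nowlVZ$ack

Answer: nowlVZ$ack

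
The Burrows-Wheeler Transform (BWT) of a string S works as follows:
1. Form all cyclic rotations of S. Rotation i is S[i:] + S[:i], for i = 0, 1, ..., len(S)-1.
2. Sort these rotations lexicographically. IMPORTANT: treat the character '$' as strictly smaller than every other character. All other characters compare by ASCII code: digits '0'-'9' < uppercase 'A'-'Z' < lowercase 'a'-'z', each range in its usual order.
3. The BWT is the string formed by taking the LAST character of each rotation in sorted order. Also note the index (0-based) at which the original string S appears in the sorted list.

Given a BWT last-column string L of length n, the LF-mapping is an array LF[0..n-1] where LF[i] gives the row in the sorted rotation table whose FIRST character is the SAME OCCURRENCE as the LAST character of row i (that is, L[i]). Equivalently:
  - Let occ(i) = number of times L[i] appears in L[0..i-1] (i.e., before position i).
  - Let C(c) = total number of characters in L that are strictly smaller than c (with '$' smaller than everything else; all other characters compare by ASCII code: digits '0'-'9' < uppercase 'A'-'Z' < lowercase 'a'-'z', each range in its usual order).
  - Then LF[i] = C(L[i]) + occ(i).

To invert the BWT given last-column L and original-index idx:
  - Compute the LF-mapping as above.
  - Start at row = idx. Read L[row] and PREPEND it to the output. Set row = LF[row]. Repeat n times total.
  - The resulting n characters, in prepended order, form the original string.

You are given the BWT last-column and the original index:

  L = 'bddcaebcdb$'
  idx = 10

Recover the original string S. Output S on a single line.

LF mapping: 2 7 8 5 1 10 3 6 9 4 0
Walk LF starting at row 10, prepending L[row]:
  step 1: row=10, L[10]='$', prepend. Next row=LF[10]=0
  step 2: row=0, L[0]='b', prepend. Next row=LF[0]=2
  step 3: row=2, L[2]='d', prepend. Next row=LF[2]=8
  step 4: row=8, L[8]='d', prepend. Next row=LF[8]=9
  step 5: row=9, L[9]='b', prepend. Next row=LF[9]=4
  step 6: row=4, L[4]='a', prepend. Next row=LF[4]=1
  step 7: row=1, L[1]='d', prepend. Next row=LF[1]=7
  step 8: row=7, L[7]='c', prepend. Next row=LF[7]=6
  step 9: row=6, L[6]='b', prepend. Next row=LF[6]=3
  step 10: row=3, L[3]='c', prepend. Next row=LF[3]=5
  step 11: row=5, L[5]='e', prepend. Next row=LF[5]=10
Reversed output: ecbcdabddb$

Answer: ecbcdabddb$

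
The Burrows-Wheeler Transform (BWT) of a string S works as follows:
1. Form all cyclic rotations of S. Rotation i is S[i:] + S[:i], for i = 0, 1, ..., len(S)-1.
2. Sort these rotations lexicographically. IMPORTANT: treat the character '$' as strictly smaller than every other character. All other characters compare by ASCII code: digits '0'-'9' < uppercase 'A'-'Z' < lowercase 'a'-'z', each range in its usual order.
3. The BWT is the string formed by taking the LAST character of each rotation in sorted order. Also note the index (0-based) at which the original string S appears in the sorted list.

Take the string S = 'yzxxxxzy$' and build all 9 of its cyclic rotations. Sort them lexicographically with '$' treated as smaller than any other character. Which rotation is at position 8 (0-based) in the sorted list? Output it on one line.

Answer: zy$yzxxxx

Derivation:
All 9 rotations (rotation i = S[i:]+S[:i]):
  rot[0] = yzxxxxzy$
  rot[1] = zxxxxzy$y
  rot[2] = xxxxzy$yz
  rot[3] = xxxzy$yzx
  rot[4] = xxzy$yzxx
  rot[5] = xzy$yzxxx
  rot[6] = zy$yzxxxx
  rot[7] = y$yzxxxxz
  rot[8] = $yzxxxxzy
Sorted (with $ < everything):
  sorted[0] = $yzxxxxzy
  sorted[1] = xxxxzy$yz
  sorted[2] = xxxzy$yzx
  sorted[3] = xxzy$yzxx
  sorted[4] = xzy$yzxxx
  sorted[5] = y$yzxxxxz
  sorted[6] = yzxxxxzy$
  sorted[7] = zxxxxzy$y
  sorted[8] = zy$yzxxxx
sorted[8] = zy$yzxxxx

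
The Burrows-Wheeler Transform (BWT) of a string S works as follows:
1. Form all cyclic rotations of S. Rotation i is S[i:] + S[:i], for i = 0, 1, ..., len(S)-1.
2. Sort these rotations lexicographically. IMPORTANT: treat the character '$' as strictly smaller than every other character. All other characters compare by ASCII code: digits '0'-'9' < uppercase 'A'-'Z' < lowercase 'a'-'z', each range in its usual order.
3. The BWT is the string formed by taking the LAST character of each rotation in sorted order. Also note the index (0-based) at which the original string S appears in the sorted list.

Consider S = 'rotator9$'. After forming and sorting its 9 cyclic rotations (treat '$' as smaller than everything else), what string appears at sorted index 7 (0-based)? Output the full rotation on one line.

All 9 rotations (rotation i = S[i:]+S[:i]):
  rot[0] = rotator9$
  rot[1] = otator9$r
  rot[2] = tator9$ro
  rot[3] = ator9$rot
  rot[4] = tor9$rota
  rot[5] = or9$rotat
  rot[6] = r9$rotato
  rot[7] = 9$rotator
  rot[8] = $rotator9
Sorted (with $ < everything):
  sorted[0] = $rotator9
  sorted[1] = 9$rotator
  sorted[2] = ator9$rot
  sorted[3] = or9$rotat
  sorted[4] = otator9$r
  sorted[5] = r9$rotato
  sorted[6] = rotator9$
  sorted[7] = tator9$ro
  sorted[8] = tor9$rota
sorted[7] = tator9$ro

Answer: tator9$ro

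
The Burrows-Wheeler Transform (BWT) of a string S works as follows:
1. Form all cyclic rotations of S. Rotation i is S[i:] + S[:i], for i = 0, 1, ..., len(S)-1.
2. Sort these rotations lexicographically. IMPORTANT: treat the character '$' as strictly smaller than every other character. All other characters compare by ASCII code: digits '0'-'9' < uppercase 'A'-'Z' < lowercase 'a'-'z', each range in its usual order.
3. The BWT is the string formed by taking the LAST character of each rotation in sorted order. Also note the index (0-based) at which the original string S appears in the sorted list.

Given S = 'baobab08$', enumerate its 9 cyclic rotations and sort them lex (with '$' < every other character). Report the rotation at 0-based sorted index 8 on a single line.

All 9 rotations (rotation i = S[i:]+S[:i]):
  rot[0] = baobab08$
  rot[1] = aobab08$b
  rot[2] = obab08$ba
  rot[3] = bab08$bao
  rot[4] = ab08$baob
  rot[5] = b08$baoba
  rot[6] = 08$baobab
  rot[7] = 8$baobab0
  rot[8] = $baobab08
Sorted (with $ < everything):
  sorted[0] = $baobab08
  sorted[1] = 08$baobab
  sorted[2] = 8$baobab0
  sorted[3] = ab08$baob
  sorted[4] = aobab08$b
  sorted[5] = b08$baoba
  sorted[6] = bab08$bao
  sorted[7] = baobab08$
  sorted[8] = obab08$ba
sorted[8] = obab08$ba

Answer: obab08$ba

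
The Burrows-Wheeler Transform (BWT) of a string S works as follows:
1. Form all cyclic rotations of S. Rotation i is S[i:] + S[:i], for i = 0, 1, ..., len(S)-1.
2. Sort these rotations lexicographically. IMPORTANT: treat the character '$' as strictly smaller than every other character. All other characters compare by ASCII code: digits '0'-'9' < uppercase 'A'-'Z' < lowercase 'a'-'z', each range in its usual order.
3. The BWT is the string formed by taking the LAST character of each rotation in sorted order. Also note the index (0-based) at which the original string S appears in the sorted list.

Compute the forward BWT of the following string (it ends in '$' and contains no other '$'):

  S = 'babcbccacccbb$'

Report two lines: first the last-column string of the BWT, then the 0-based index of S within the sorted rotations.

Answer: bbcb$cacccbbca
4

Derivation:
All 14 rotations (rotation i = S[i:]+S[:i]):
  rot[0] = babcbccacccbb$
  rot[1] = abcbccacccbb$b
  rot[2] = bcbccacccbb$ba
  rot[3] = cbccacccbb$bab
  rot[4] = bccacccbb$babc
  rot[5] = ccacccbb$babcb
  rot[6] = cacccbb$babcbc
  rot[7] = acccbb$babcbcc
  rot[8] = cccbb$babcbcca
  rot[9] = ccbb$babcbccac
  rot[10] = cbb$babcbccacc
  rot[11] = bb$babcbccaccc
  rot[12] = b$babcbccacccb
  rot[13] = $babcbccacccbb
Sorted (with $ < everything):
  sorted[0] = $babcbccacccbb  (last char: 'b')
  sorted[1] = abcbccacccbb$b  (last char: 'b')
  sorted[2] = acccbb$babcbcc  (last char: 'c')
  sorted[3] = b$babcbccacccb  (last char: 'b')
  sorted[4] = babcbccacccbb$  (last char: '$')
  sorted[5] = bb$babcbccaccc  (last char: 'c')
  sorted[6] = bcbccacccbb$ba  (last char: 'a')
  sorted[7] = bccacccbb$babc  (last char: 'c')
  sorted[8] = cacccbb$babcbc  (last char: 'c')
  sorted[9] = cbb$babcbccacc  (last char: 'c')
  sorted[10] = cbccacccbb$bab  (last char: 'b')
  sorted[11] = ccacccbb$babcb  (last char: 'b')
  sorted[12] = ccbb$babcbccac  (last char: 'c')
  sorted[13] = cccbb$babcbcca  (last char: 'a')
Last column: bbcb$cacccbbca
Original string S is at sorted index 4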